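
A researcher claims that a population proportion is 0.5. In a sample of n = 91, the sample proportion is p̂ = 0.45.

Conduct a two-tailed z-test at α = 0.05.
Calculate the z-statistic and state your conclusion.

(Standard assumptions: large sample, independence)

Answer: z = -0.9539, fail to reject H₀

Derivation:
H₀: p = 0.5, H₁: p ≠ 0.5
Standard error: SE = √(p₀(1-p₀)/n) = √(0.5×0.5/91) = 0.052414
z-statistic: z = (p̂ - p₀)/SE = (0.45 - 0.5)/0.052414 = -0.9539
Critical value: z_0.025 = ±1.960
p-value = 0.3401
Decision: fail to reject H₀ at α = 0.05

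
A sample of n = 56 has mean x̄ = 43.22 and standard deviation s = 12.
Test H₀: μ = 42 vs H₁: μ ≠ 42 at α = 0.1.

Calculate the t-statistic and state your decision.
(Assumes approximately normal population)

df = n - 1 = 55
SE = s/√n = 12/√56 = 1.6036
t = (x̄ - μ₀)/SE = (43.22 - 42)/1.6036 = 0.7608
Critical value: t_{0.05,55} = ±1.673
p-value ≈ 0.4500
Decision: fail to reject H₀

Answer: t = 0.7608, fail to reject H₀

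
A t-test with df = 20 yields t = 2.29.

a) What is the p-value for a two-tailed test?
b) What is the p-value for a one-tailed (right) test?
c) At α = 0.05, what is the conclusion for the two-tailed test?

Answer: a) 0.0330, b) 0.0165, c) reject H₀

Derivation:
Using t-distribution with df = 20:
a) Two-tailed: p = 2×P(T > 2.29) = 0.0330
b) One-tailed: p = P(T > 2.29) = 0.0165
c) 0.0330 < 0.05, reject H₀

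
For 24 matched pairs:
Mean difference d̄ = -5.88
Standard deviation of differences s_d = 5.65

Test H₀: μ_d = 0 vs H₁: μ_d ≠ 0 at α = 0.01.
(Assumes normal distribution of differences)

df = n - 1 = 23
SE = s_d/√n = 5.65/√24 = 1.1533
t = d̄/SE = -5.88/1.1533 = -5.0984
Critical value: t_{0.005,23} = ±2.807
p-value < 0.0001
Decision: reject H₀

Answer: t = -5.0984, reject H₀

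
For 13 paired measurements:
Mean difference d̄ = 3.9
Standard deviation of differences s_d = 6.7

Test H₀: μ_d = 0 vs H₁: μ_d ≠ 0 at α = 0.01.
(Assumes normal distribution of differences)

df = n - 1 = 12
SE = s_d/√n = 6.7/√13 = 1.8582
t = d̄/SE = 3.9/1.8582 = 2.0988
Critical value: t_{0.005,12} = ±3.055
p-value ≈ 0.0577
Decision: fail to reject H₀

Answer: t = 2.0988, fail to reject H₀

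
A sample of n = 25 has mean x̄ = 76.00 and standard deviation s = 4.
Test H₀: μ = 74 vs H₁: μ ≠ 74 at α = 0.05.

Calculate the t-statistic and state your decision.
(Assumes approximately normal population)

df = n - 1 = 24
SE = s/√n = 4/√25 = 0.8000
t = (x̄ - μ₀)/SE = (76.00 - 74)/0.8000 = 2.5000
Critical value: t_{0.025,24} = ±2.064
p-value ≈ 0.0197
Decision: reject H₀

Answer: t = 2.5000, reject H₀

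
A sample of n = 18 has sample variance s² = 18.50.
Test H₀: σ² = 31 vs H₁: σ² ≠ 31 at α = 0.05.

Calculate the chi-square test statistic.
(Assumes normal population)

df = n - 1 = 17
χ² = (n-1)s²/σ₀² = 17×18.50/31 = 10.1452
Critical values: χ²_{0.975,17} = 7.564, χ²_{0.025,17} = 30.191
Rejection region: χ² < 7.564 or χ² > 30.191
Decision: fail to reject H₀

Answer: χ² = 10.1452, fail to reject H₀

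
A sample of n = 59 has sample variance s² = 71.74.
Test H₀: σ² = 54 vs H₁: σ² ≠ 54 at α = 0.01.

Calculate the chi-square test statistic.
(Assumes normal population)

Answer: χ² = 77.0541, fail to reject H₀

Derivation:
df = n - 1 = 58
χ² = (n-1)s²/σ₀² = 58×71.74/54 = 77.0541
Critical values: χ²_{0.995,58} = 34.008, χ²_{0.005,58} = 89.477
Rejection region: χ² < 34.008 or χ² > 89.477
Decision: fail to reject H₀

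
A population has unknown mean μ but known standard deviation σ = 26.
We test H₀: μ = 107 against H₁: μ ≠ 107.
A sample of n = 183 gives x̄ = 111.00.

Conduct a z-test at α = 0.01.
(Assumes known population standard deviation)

Standard error: SE = σ/√n = 26/√183 = 1.9220
z-statistic: z = (x̄ - μ₀)/SE = (111.00 - 107)/1.9220 = 2.0812
Critical value: ±2.576
p-value = 0.0374
Decision: fail to reject H₀

Answer: z = 2.0812, fail to reject H₀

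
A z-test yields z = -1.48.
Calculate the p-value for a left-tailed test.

For z = -1.48:
p = P(Z < -1.48) = Φ(-1.48) = 0.0694

Answer: p-value ≈ 0.0694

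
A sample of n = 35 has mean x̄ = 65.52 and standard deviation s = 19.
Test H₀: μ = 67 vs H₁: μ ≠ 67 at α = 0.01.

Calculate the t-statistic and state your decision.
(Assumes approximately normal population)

df = n - 1 = 34
SE = s/√n = 19/√35 = 3.2116
t = (x̄ - μ₀)/SE = (65.52 - 67)/3.2116 = -0.4608
Critical value: t_{0.005,34} = ±2.728
p-value ≈ 0.6479
Decision: fail to reject H₀

Answer: t = -0.4608, fail to reject H₀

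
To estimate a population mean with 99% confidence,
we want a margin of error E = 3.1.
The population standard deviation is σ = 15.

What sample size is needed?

z_0.005 = 2.576
n = (z×σ/E)² = (2.576×15/3.1)²
n = 155.3642
Round up: n = 156

Answer: n = 156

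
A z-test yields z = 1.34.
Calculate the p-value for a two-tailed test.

Answer: p-value ≈ 0.1802

Derivation:
For z = 1.34:
p = 2×P(Z > |1.34|) = 2×(1 - Φ(1.34)) = 0.1802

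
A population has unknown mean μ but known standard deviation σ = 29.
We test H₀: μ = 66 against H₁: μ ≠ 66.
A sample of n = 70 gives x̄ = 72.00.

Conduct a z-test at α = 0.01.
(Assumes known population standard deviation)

Standard error: SE = σ/√n = 29/√70 = 3.4662
z-statistic: z = (x̄ - μ₀)/SE = (72.00 - 66)/3.4662 = 1.7310
Critical value: ±2.576
p-value = 0.0835
Decision: fail to reject H₀

Answer: z = 1.7310, fail to reject H₀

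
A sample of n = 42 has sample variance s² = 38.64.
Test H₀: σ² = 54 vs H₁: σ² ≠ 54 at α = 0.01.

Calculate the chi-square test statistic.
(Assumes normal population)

df = n - 1 = 41
χ² = (n-1)s²/σ₀² = 41×38.64/54 = 29.3378
Critical values: χ²_{0.995,41} = 21.421, χ²_{0.005,41} = 68.053
Rejection region: χ² < 21.421 or χ² > 68.053
Decision: fail to reject H₀

Answer: χ² = 29.3378, fail to reject H₀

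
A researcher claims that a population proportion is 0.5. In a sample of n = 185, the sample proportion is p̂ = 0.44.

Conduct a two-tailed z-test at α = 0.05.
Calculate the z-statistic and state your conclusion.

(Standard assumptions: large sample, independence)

Answer: z = -1.6322, fail to reject H₀

Derivation:
H₀: p = 0.5, H₁: p ≠ 0.5
Standard error: SE = √(p₀(1-p₀)/n) = √(0.5×0.5/185) = 0.036761
z-statistic: z = (p̂ - p₀)/SE = (0.44 - 0.5)/0.036761 = -1.6322
Critical value: z_0.025 = ±1.960
p-value = 0.1026
Decision: fail to reject H₀ at α = 0.05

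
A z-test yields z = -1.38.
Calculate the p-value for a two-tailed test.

For z = -1.38:
p = 2×P(Z > |-1.38|) = 2×(1 - Φ(1.38)) = 0.1676

Answer: p-value ≈ 0.1676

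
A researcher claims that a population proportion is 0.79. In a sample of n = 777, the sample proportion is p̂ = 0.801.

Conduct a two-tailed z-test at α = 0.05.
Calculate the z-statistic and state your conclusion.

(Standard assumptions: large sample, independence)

H₀: p = 0.79, H₁: p ≠ 0.79
Standard error: SE = √(p₀(1-p₀)/n) = √(0.79×0.21/777) = 0.014612
z-statistic: z = (p̂ - p₀)/SE = (0.801 - 0.79)/0.014612 = 0.7528
Critical value: z_0.025 = ±1.960
p-value = 0.4516
Decision: fail to reject H₀ at α = 0.05

Answer: z = 0.7528, fail to reject H₀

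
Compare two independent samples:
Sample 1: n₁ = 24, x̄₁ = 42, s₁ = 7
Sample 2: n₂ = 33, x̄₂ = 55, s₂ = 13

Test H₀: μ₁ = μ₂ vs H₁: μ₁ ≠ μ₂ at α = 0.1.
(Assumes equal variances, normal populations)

Pooled variance: s²_p = [23×7² + 32×13²]/(55) = 118.8182
s_p = 10.9004
SE = s_p×√(1/n₁ + 1/n₂) = 10.9004×√(1/24 + 1/33) = 2.9243
t = (x̄₁ - x̄₂)/SE = (42 - 55)/2.9243 = -4.4455
df = 55, t-critical = ±1.673
Decision: reject H₀

Answer: t = -4.4455, reject H₀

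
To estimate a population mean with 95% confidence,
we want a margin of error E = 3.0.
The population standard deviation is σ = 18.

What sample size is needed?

z_0.025 = 1.960
n = (z×σ/E)² = (1.960×18/3.0)²
n = 138.2976
Round up: n = 139

Answer: n = 139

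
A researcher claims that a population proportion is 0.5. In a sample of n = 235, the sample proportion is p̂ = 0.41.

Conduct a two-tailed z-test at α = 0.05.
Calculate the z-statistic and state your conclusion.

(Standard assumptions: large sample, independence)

Answer: z = -2.7594, reject H₀

Derivation:
H₀: p = 0.5, H₁: p ≠ 0.5
Standard error: SE = √(p₀(1-p₀)/n) = √(0.5×0.5/235) = 0.032616
z-statistic: z = (p̂ - p₀)/SE = (0.41 - 0.5)/0.032616 = -2.7594
Critical value: z_0.025 = ±1.960
p-value = 0.0058
Decision: reject H₀ at α = 0.05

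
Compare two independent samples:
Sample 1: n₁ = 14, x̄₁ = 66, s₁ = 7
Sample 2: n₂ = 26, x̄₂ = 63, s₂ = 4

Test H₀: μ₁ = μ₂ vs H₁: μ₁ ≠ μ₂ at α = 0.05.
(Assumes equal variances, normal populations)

Answer: t = 1.7324, fail to reject H₀

Derivation:
Pooled variance: s²_p = [13×7² + 25×4²]/(38) = 27.2895
s_p = 5.2239
SE = s_p×√(1/n₁ + 1/n₂) = 5.2239×√(1/14 + 1/26) = 1.7317
t = (x̄₁ - x̄₂)/SE = (66 - 63)/1.7317 = 1.7324
df = 38, t-critical = ±2.024
Decision: fail to reject H₀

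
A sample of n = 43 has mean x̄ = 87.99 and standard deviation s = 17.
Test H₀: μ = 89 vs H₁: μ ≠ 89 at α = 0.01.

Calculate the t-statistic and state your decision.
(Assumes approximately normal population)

df = n - 1 = 42
SE = s/√n = 17/√43 = 2.5925
t = (x̄ - μ₀)/SE = (87.99 - 89)/2.5925 = -0.3896
Critical value: t_{0.005,42} = ±2.698
p-value ≈ 0.6988
Decision: fail to reject H₀

Answer: t = -0.3896, fail to reject H₀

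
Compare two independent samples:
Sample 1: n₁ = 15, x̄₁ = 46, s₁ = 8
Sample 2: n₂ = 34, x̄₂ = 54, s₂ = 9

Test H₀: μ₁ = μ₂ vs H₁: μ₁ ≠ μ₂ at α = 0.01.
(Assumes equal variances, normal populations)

Pooled variance: s²_p = [14×8² + 33×9²]/(47) = 75.9362
s_p = 8.7141
SE = s_p×√(1/n₁ + 1/n₂) = 8.7141×√(1/15 + 1/34) = 2.7011
t = (x̄₁ - x̄₂)/SE = (46 - 54)/2.7011 = -2.9618
df = 47, t-critical = ±2.685
Decision: reject H₀

Answer: t = -2.9618, reject H₀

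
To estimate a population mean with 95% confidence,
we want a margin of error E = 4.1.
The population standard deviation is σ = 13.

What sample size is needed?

z_0.025 = 1.960
n = (z×σ/E)² = (1.960×13/4.1)²
n = 38.6217
Round up: n = 39

Answer: n = 39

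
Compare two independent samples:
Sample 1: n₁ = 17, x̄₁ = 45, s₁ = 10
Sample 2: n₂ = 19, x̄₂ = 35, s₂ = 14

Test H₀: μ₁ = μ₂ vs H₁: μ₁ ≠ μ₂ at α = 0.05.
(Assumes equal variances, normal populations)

Answer: t = 2.4390, reject H₀

Derivation:
Pooled variance: s²_p = [16×10² + 18×14²]/(34) = 150.8235
s_p = 12.2810
SE = s_p×√(1/n₁ + 1/n₂) = 12.2810×√(1/17 + 1/19) = 4.1000
t = (x̄₁ - x̄₂)/SE = (45 - 35)/4.1000 = 2.4390
df = 34, t-critical = ±2.032
Decision: reject H₀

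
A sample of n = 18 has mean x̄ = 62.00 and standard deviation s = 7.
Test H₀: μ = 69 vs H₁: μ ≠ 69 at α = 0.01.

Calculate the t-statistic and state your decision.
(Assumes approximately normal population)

df = n - 1 = 17
SE = s/√n = 7/√18 = 1.6499
t = (x̄ - μ₀)/SE = (62.00 - 69)/1.6499 = -4.2427
Critical value: t_{0.005,17} = ±2.898
p-value ≈ 0.0005
Decision: reject H₀

Answer: t = -4.2427, reject H₀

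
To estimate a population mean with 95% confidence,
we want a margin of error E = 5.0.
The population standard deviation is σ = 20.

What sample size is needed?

z_0.025 = 1.960
n = (z×σ/E)² = (1.960×20/5.0)²
n = 61.4656
Round up: n = 62

Answer: n = 62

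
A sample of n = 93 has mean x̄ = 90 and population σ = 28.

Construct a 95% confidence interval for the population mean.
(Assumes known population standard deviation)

Confidence level: 95%, α = 0.05
z_0.025 = 1.960
SE = σ/√n = 28/√93 = 2.9035
Margin of error = 1.960 × 2.9035 = 5.6909
CI: x̄ ± margin = 90 ± 5.6909
CI: (84.3091, 95.6909)

Answer: (84.3091, 95.6909)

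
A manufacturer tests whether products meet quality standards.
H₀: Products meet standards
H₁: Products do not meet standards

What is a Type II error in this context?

A Type I error (probability α) occurs when we reject a true H₀.
A Type II error (probability β) occurs when we fail to reject a false H₀.

Answer: Accepting products as meeting standards when they don't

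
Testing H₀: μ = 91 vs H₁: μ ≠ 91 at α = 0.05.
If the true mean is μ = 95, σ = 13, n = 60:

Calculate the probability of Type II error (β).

SE = σ/√n = 13/√60 = 1.6783
Critical values: μ₀ ± z_0.025×SE = 91 ± 1.960×1.6783
Acceptance region: (87.7105, 94.2895)
Under H₁ (μ = 95): z_high = (94.2895 - 95)/1.6783 = -0.4233, z_low = (87.7105 - 95)/1.6783 = -4.3434
β = P(not reject | H₁) = Φ(-0.4233) - Φ(-4.3434) ≈ 0.3360

Answer: β ≈ 0.3360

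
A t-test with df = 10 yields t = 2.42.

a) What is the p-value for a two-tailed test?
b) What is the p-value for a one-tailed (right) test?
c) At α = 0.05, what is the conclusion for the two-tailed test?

Answer: a) 0.0361, b) 0.0180, c) reject H₀

Derivation:
Using t-distribution with df = 10:
a) Two-tailed: p = 2×P(T > 2.42) = 0.0361
b) One-tailed: p = P(T > 2.42) = 0.0180
c) 0.0361 < 0.05, reject H₀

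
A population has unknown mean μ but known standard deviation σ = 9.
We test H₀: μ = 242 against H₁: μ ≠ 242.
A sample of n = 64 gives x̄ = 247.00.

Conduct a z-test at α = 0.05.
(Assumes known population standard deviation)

Answer: z = 4.4444, reject H₀

Derivation:
Standard error: SE = σ/√n = 9/√64 = 1.1250
z-statistic: z = (x̄ - μ₀)/SE = (247.00 - 242)/1.1250 = 4.4444
Critical value: ±1.960
p-value < 0.0001
Decision: reject H₀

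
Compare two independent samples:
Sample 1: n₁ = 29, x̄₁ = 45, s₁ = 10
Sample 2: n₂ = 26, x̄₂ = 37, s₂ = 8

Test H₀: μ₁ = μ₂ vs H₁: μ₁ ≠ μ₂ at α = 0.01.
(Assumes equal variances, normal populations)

Pooled variance: s²_p = [28×10² + 25×8²]/(53) = 83.0189
s_p = 9.1115
SE = s_p×√(1/n₁ + 1/n₂) = 9.1115×√(1/29 + 1/26) = 2.4609
t = (x̄₁ - x̄₂)/SE = (45 - 37)/2.4609 = 3.2508
df = 53, t-critical = ±2.672
Decision: reject H₀

Answer: t = 3.2508, reject H₀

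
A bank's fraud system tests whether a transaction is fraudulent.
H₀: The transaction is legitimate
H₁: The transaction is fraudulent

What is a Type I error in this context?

A Type I error (probability α) occurs when we reject a true H₀.
A Type II error (probability β) occurs when we fail to reject a false H₀.

Answer: Blocking a legitimate transaction as fraud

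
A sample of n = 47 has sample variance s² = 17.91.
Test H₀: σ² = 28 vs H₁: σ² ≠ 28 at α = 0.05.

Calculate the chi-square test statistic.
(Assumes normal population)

Answer: χ² = 29.4236, fail to reject H₀

Derivation:
df = n - 1 = 46
χ² = (n-1)s²/σ₀² = 46×17.91/28 = 29.4236
Critical values: χ²_{0.975,46} = 29.160, χ²_{0.025,46} = 66.617
Rejection region: χ² < 29.160 or χ² > 66.617
Decision: fail to reject H₀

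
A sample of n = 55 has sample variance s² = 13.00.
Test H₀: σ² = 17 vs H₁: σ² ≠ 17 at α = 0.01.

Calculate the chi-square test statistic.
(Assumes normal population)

df = n - 1 = 54
χ² = (n-1)s²/σ₀² = 54×13.00/17 = 41.2941
Critical values: χ²_{0.995,54} = 30.981, χ²_{0.005,54} = 84.502
Rejection region: χ² < 30.981 or χ² > 84.502
Decision: fail to reject H₀

Answer: χ² = 41.2941, fail to reject H₀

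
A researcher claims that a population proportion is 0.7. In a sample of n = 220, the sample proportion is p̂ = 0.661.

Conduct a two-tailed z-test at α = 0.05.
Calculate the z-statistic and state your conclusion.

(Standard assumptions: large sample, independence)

Answer: z = -1.2623, fail to reject H₀

Derivation:
H₀: p = 0.7, H₁: p ≠ 0.7
Standard error: SE = √(p₀(1-p₀)/n) = √(0.7×0.3/220) = 0.030896
z-statistic: z = (p̂ - p₀)/SE = (0.661 - 0.7)/0.030896 = -1.2623
Critical value: z_0.025 = ±1.960
p-value = 0.2068
Decision: fail to reject H₀ at α = 0.05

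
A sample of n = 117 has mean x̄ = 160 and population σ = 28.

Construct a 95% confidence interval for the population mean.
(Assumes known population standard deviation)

Confidence level: 95%, α = 0.05
z_0.025 = 1.960
SE = σ/√n = 28/√117 = 2.5886
Margin of error = 1.960 × 2.5886 = 5.0737
CI: x̄ ± margin = 160 ± 5.0737
CI: (154.9263, 165.0737)

Answer: (154.9263, 165.0737)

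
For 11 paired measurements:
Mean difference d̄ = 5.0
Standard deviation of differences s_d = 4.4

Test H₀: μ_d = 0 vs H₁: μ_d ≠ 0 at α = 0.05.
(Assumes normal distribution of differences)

Answer: t = 3.7690, reject H₀

Derivation:
df = n - 1 = 10
SE = s_d/√n = 4.4/√11 = 1.3266
t = d̄/SE = 5.0/1.3266 = 3.7690
Critical value: t_{0.025,10} = ±2.228
p-value ≈ 0.0037
Decision: reject H₀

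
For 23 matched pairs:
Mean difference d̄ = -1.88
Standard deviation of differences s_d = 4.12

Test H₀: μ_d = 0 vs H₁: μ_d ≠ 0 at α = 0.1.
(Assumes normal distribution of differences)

Answer: t = -2.1883, reject H₀

Derivation:
df = n - 1 = 22
SE = s_d/√n = 4.12/√23 = 0.8591
t = d̄/SE = -1.88/0.8591 = -2.1883
Critical value: t_{0.05,22} = ±1.717
p-value ≈ 0.0396
Decision: reject H₀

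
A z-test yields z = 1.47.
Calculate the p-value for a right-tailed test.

For z = 1.47:
p = P(Z > 1.47) = 1 - Φ(1.47) = 0.0708

Answer: p-value ≈ 0.0708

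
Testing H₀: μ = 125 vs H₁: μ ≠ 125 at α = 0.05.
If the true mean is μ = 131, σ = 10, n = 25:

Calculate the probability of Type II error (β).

SE = σ/√n = 10/√25 = 2.0000
Critical values: μ₀ ± z_0.025×SE = 125 ± 1.960×2.0000
Acceptance region: (121.0800, 128.9200)
Under H₁ (μ = 131): z_high = (128.9200 - 131)/2.0000 = -1.0400, z_low = (121.0800 - 131)/2.0000 = -4.9600
β = P(not reject | H₁) = Φ(-1.0400) - Φ(-4.9600) ≈ 0.1492

Answer: β ≈ 0.1492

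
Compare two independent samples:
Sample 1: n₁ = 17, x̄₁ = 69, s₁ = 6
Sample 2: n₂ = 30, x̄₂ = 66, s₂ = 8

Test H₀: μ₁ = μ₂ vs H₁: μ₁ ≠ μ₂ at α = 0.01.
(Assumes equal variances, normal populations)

Pooled variance: s²_p = [16×6² + 29×8²]/(45) = 54.0444
s_p = 7.3515
SE = s_p×√(1/n₁ + 1/n₂) = 7.3515×√(1/17 + 1/30) = 2.2317
t = (x̄₁ - x̄₂)/SE = (69 - 66)/2.2317 = 1.3443
df = 45, t-critical = ±2.690
Decision: fail to reject H₀

Answer: t = 1.3443, fail to reject H₀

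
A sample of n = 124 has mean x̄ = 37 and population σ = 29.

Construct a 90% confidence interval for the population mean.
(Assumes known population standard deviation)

Confidence level: 90%, α = 0.1
z_0.05 = 1.645
SE = σ/√n = 29/√124 = 2.6043
Margin of error = 1.645 × 2.6043 = 4.2841
CI: x̄ ± margin = 37 ± 4.2841
CI: (32.7159, 41.2841)

Answer: (32.7159, 41.2841)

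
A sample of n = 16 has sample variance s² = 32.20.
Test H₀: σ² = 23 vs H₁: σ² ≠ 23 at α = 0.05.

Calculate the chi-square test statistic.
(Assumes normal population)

Answer: χ² = 21.0000, fail to reject H₀

Derivation:
df = n - 1 = 15
χ² = (n-1)s²/σ₀² = 15×32.20/23 = 21.0000
Critical values: χ²_{0.975,15} = 6.262, χ²_{0.025,15} = 27.488
Rejection region: χ² < 6.262 or χ² > 27.488
Decision: fail to reject H₀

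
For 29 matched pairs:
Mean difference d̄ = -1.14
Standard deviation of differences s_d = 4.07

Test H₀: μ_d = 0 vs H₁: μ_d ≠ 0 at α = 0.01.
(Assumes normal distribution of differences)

Answer: t = -1.5083, fail to reject H₀

Derivation:
df = n - 1 = 28
SE = s_d/√n = 4.07/√29 = 0.7558
t = d̄/SE = -1.14/0.7558 = -1.5083
Critical value: t_{0.005,28} = ±2.763
p-value ≈ 0.1427
Decision: fail to reject H₀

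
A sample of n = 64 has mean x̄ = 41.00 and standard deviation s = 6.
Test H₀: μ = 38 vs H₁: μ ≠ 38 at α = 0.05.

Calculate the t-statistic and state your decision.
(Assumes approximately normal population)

Answer: t = 4.0000, reject H₀

Derivation:
df = n - 1 = 63
SE = s/√n = 6/√64 = 0.7500
t = (x̄ - μ₀)/SE = (41.00 - 38)/0.7500 = 4.0000
Critical value: t_{0.025,63} = ±1.998
p-value ≈ 0.0002
Decision: reject H₀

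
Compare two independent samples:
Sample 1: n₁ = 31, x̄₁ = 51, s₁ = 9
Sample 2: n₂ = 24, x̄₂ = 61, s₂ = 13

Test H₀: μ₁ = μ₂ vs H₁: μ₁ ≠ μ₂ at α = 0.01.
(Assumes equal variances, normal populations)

Pooled variance: s²_p = [30×9² + 23×13²]/(53) = 119.1887
s_p = 10.9174
SE = s_p×√(1/n₁ + 1/n₂) = 10.9174×√(1/31 + 1/24) = 2.9683
t = (x̄₁ - x̄₂)/SE = (51 - 61)/2.9683 = -3.3689
df = 53, t-critical = ±2.672
Decision: reject H₀

Answer: t = -3.3689, reject H₀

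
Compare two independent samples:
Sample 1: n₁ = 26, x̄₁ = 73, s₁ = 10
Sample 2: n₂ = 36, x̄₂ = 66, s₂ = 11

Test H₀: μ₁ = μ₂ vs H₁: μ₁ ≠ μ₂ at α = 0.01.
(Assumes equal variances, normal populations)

Pooled variance: s²_p = [25×10² + 35×11²]/(60) = 112.2500
s_p = 10.5948
SE = s_p×√(1/n₁ + 1/n₂) = 10.5948×√(1/26 + 1/36) = 2.7268
t = (x̄₁ - x̄₂)/SE = (73 - 66)/2.7268 = 2.5671
df = 60, t-critical = ±2.660
Decision: fail to reject H₀

Answer: t = 2.5671, fail to reject H₀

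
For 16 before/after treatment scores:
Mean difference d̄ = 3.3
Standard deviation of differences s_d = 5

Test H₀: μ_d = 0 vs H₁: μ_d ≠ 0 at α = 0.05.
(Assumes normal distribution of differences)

Answer: t = 2.6400, reject H₀

Derivation:
df = n - 1 = 15
SE = s_d/√n = 5/√16 = 1.2500
t = d̄/SE = 3.3/1.2500 = 2.6400
Critical value: t_{0.025,15} = ±2.131
p-value ≈ 0.0186
Decision: reject H₀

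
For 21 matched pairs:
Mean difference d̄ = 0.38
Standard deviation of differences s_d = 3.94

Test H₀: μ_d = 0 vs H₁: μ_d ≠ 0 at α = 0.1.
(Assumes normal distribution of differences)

Answer: t = 0.4420, fail to reject H₀

Derivation:
df = n - 1 = 20
SE = s_d/√n = 3.94/√21 = 0.8598
t = d̄/SE = 0.38/0.8598 = 0.4420
Critical value: t_{0.05,20} = ±1.725
p-value ≈ 0.6632
Decision: fail to reject H₀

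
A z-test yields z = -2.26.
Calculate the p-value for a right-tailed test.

For z = -2.26:
p = P(Z > -2.26) = 1 - Φ(-2.26) = 0.9881

Answer: p-value ≈ 0.9881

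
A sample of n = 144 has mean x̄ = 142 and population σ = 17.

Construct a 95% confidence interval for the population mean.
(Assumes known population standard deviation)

Confidence level: 95%, α = 0.05
z_0.025 = 1.960
SE = σ/√n = 17/√144 = 1.4167
Margin of error = 1.960 × 1.4167 = 2.7767
CI: x̄ ± margin = 142 ± 2.7767
CI: (139.2233, 144.7767)

Answer: (139.2233, 144.7767)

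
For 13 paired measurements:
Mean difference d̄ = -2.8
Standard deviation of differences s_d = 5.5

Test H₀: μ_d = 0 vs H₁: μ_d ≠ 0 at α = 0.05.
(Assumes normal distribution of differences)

df = n - 1 = 12
SE = s_d/√n = 5.5/√13 = 1.5254
t = d̄/SE = -2.8/1.5254 = -1.8356
Critical value: t_{0.025,12} = ±2.179
p-value ≈ 0.0913
Decision: fail to reject H₀

Answer: t = -1.8356, fail to reject H₀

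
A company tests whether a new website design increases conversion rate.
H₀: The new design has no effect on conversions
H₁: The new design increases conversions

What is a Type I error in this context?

Type I error (α): Rejecting H₀ when H₀ is true
Type II error (β): Failing to reject H₀ when H₁ is true

Answer: Switching to a new design that doesn't actually help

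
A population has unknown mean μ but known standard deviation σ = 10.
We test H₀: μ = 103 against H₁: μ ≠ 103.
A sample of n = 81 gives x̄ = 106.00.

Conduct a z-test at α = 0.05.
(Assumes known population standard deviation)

Answer: z = 2.7000, reject H₀

Derivation:
Standard error: SE = σ/√n = 10/√81 = 1.1111
z-statistic: z = (x̄ - μ₀)/SE = (106.00 - 103)/1.1111 = 2.7000
Critical value: ±1.960
p-value = 0.0069
Decision: reject H₀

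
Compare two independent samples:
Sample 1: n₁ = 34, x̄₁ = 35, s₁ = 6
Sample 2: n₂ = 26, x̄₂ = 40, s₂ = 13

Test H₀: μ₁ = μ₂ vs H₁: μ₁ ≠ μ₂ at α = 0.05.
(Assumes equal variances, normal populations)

Pooled variance: s²_p = [33×6² + 25×13²]/(58) = 93.3276
s_p = 9.6606
SE = s_p×√(1/n₁ + 1/n₂) = 9.6606×√(1/34 + 1/26) = 2.5168
t = (x̄₁ - x̄₂)/SE = (35 - 40)/2.5168 = -1.9866
df = 58, t-critical = ±2.002
Decision: fail to reject H₀

Answer: t = -1.9866, fail to reject H₀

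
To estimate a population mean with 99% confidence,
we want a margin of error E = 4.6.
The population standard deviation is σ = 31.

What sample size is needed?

z_0.005 = 2.576
n = (z×σ/E)² = (2.576×31/4.6)²
n = 301.3696
Round up: n = 302

Answer: n = 302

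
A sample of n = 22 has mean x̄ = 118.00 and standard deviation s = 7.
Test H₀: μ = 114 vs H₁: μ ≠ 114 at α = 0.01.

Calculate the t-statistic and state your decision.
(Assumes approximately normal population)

df = n - 1 = 21
SE = s/√n = 7/√22 = 1.4924
t = (x̄ - μ₀)/SE = (118.00 - 114)/1.4924 = 2.6802
Critical value: t_{0.005,21} = ±2.831
p-value ≈ 0.0140
Decision: fail to reject H₀

Answer: t = 2.6802, fail to reject H₀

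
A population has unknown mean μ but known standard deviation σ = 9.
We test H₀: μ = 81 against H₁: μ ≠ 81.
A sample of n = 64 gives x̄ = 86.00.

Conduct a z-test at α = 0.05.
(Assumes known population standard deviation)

Answer: z = 4.4444, reject H₀

Derivation:
Standard error: SE = σ/√n = 9/√64 = 1.1250
z-statistic: z = (x̄ - μ₀)/SE = (86.00 - 81)/1.1250 = 4.4444
Critical value: ±1.960
p-value < 0.0001
Decision: reject H₀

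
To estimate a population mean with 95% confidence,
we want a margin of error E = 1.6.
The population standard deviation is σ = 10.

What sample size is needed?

z_0.025 = 1.960
n = (z×σ/E)² = (1.960×10/1.6)²
n = 150.0625
Round up: n = 151

Answer: n = 151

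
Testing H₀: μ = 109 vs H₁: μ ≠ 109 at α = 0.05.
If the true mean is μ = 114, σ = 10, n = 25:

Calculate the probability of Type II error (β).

Answer: β ≈ 0.2946

Derivation:
SE = σ/√n = 10/√25 = 2.0000
Critical values: μ₀ ± z_0.025×SE = 109 ± 1.960×2.0000
Acceptance region: (105.0800, 112.9200)
Under H₁ (μ = 114): z_high = (112.9200 - 114)/2.0000 = -0.5400, z_low = (105.0800 - 114)/2.0000 = -4.4600
β = P(not reject | H₁) = Φ(-0.5400) - Φ(-4.4600) ≈ 0.2946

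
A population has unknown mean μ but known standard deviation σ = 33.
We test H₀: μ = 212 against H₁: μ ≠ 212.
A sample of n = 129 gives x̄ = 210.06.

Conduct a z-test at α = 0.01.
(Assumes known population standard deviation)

Standard error: SE = σ/√n = 33/√129 = 2.9055
z-statistic: z = (x̄ - μ₀)/SE = (210.06 - 212)/2.9055 = -0.6677
Critical value: ±2.576
p-value = 0.5043
Decision: fail to reject H₀

Answer: z = -0.6677, fail to reject H₀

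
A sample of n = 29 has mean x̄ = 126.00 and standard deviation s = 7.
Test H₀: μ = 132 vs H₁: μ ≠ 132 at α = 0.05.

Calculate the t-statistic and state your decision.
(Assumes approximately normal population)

df = n - 1 = 28
SE = s/√n = 7/√29 = 1.2999
t = (x̄ - μ₀)/SE = (126.00 - 132)/1.2999 = -4.6157
Critical value: t_{0.025,28} = ±2.048
p-value ≈ 0.0001
Decision: reject H₀

Answer: t = -4.6157, reject H₀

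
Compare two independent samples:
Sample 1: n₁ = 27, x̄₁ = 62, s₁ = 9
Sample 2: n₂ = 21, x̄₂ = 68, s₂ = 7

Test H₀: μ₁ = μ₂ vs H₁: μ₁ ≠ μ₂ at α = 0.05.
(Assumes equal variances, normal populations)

Answer: t = -2.5177, reject H₀

Derivation:
Pooled variance: s²_p = [26×9² + 20×7²]/(46) = 67.0870
s_p = 8.1907
SE = s_p×√(1/n₁ + 1/n₂) = 8.1907×√(1/27 + 1/21) = 2.3831
t = (x̄₁ - x̄₂)/SE = (62 - 68)/2.3831 = -2.5177
df = 46, t-critical = ±2.013
Decision: reject H₀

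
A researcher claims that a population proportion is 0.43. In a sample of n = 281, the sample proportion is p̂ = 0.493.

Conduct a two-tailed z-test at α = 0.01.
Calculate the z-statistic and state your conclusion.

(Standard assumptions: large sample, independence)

Answer: z = 2.1331, fail to reject H₀

Derivation:
H₀: p = 0.43, H₁: p ≠ 0.43
Standard error: SE = √(p₀(1-p₀)/n) = √(0.43×0.57/281) = 0.029534
z-statistic: z = (p̂ - p₀)/SE = (0.493 - 0.43)/0.029534 = 2.1331
Critical value: z_0.005 = ±2.576
p-value = 0.0329
Decision: fail to reject H₀ at α = 0.01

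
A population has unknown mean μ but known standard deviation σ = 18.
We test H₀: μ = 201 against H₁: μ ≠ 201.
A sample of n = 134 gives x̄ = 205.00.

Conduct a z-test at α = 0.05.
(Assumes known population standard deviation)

Answer: z = 2.5723, reject H₀

Derivation:
Standard error: SE = σ/√n = 18/√134 = 1.5550
z-statistic: z = (x̄ - μ₀)/SE = (205.00 - 201)/1.5550 = 2.5723
Critical value: ±1.960
p-value = 0.0101
Decision: reject H₀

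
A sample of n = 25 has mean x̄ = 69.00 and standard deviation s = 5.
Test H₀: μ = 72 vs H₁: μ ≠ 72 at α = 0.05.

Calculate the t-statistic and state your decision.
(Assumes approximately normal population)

df = n - 1 = 24
SE = s/√n = 5/√25 = 1.0000
t = (x̄ - μ₀)/SE = (69.00 - 72)/1.0000 = -3.0000
Critical value: t_{0.025,24} = ±2.064
p-value ≈ 0.0062
Decision: reject H₀

Answer: t = -3.0000, reject H₀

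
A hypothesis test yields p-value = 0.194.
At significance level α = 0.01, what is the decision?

Answer: fail to reject H₀

Derivation:
Compare p-value to α:
0.194 ≥ 0.01
Decision: fail to reject H₀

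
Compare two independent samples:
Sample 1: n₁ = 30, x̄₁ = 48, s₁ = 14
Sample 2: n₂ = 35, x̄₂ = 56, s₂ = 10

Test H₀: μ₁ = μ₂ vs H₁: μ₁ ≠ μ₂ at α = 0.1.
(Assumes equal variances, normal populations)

Answer: t = -2.6777, reject H₀

Derivation:
Pooled variance: s²_p = [29×14² + 34×10²]/(63) = 144.1905
s_p = 12.0079
SE = s_p×√(1/n₁ + 1/n₂) = 12.0079×√(1/30 + 1/35) = 2.9876
t = (x̄₁ - x̄₂)/SE = (48 - 56)/2.9876 = -2.6777
df = 63, t-critical = ±1.669
Decision: reject H₀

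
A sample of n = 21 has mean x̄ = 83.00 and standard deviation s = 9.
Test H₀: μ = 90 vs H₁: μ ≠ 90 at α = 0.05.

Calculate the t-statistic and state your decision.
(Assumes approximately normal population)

Answer: t = -3.5642, reject H₀

Derivation:
df = n - 1 = 20
SE = s/√n = 9/√21 = 1.9640
t = (x̄ - μ₀)/SE = (83.00 - 90)/1.9640 = -3.5642
Critical value: t_{0.025,20} = ±2.086
p-value ≈ 0.0019
Decision: reject H₀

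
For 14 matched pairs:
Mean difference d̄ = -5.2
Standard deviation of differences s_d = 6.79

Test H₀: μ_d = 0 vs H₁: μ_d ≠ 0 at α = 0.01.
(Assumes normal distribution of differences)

df = n - 1 = 13
SE = s_d/√n = 6.79/√14 = 1.8147
t = d̄/SE = -5.2/1.8147 = -2.8655
Critical value: t_{0.005,13} = ±3.012
p-value ≈ 0.0133
Decision: fail to reject H₀

Answer: t = -2.8655, fail to reject H₀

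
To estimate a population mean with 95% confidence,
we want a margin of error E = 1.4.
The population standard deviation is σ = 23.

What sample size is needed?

Answer: n = 1037

Derivation:
z_0.025 = 1.960
n = (z×σ/E)² = (1.960×23/1.4)²
n = 1036.8400
Round up: n = 1037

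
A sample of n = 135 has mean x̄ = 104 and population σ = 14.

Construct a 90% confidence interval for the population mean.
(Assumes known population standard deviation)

Confidence level: 90%, α = 0.1
z_0.05 = 1.645
SE = σ/√n = 14/√135 = 1.2049
Margin of error = 1.645 × 1.2049 = 1.9821
CI: x̄ ± margin = 104 ± 1.9821
CI: (102.0179, 105.9821)

Answer: (102.0179, 105.9821)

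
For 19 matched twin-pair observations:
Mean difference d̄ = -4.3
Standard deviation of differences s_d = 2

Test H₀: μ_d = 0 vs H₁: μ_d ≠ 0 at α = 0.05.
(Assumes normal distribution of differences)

df = n - 1 = 18
SE = s_d/√n = 2/√19 = 0.4588
t = d̄/SE = -4.3/0.4588 = -9.3723
Critical value: t_{0.025,18} = ±2.101
p-value < 0.0001
Decision: reject H₀

Answer: t = -9.3723, reject H₀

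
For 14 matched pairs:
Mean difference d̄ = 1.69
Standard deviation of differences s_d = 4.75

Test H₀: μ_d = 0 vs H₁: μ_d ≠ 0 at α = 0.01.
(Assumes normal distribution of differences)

df = n - 1 = 13
SE = s_d/√n = 4.75/√14 = 1.2695
t = d̄/SE = 1.69/1.2695 = 1.3312
Critical value: t_{0.005,13} = ±3.012
p-value ≈ 0.2060
Decision: fail to reject H₀

Answer: t = 1.3312, fail to reject H₀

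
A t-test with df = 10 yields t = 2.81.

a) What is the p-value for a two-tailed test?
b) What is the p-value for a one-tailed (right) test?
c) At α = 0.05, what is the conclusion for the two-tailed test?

Answer: a) 0.0185, b) 0.0092, c) reject H₀

Derivation:
Using t-distribution with df = 10:
a) Two-tailed: p = 2×P(T > 2.81) = 0.0185
b) One-tailed: p = P(T > 2.81) = 0.0092
c) 0.0185 < 0.05, reject H₀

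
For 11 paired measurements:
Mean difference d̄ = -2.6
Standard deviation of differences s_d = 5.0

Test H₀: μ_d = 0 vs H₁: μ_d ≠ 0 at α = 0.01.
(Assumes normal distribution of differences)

df = n - 1 = 10
SE = s_d/√n = 5.0/√11 = 1.5076
t = d̄/SE = -2.6/1.5076 = -1.7246
Critical value: t_{0.005,10} = ±3.169
p-value ≈ 0.1153
Decision: fail to reject H₀

Answer: t = -1.7246, fail to reject H₀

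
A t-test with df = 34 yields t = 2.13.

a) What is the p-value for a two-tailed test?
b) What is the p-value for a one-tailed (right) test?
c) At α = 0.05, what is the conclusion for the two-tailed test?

Answer: a) 0.0405, b) 0.0202, c) reject H₀

Derivation:
Using t-distribution with df = 34:
a) Two-tailed: p = 2×P(T > 2.13) = 0.0405
b) One-tailed: p = P(T > 2.13) = 0.0202
c) 0.0405 < 0.05, reject H₀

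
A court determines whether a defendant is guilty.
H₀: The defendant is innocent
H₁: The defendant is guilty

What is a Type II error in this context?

Answer: Acquitting a guilty person

Derivation:
Type I error (α): Rejecting H₀ when H₀ is true
Type II error (β): Failing to reject H₀ when H₁ is true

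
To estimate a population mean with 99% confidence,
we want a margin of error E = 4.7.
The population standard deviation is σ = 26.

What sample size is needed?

Answer: n = 204

Derivation:
z_0.005 = 2.576
n = (z×σ/E)² = (2.576×26/4.7)²
n = 203.0686
Round up: n = 204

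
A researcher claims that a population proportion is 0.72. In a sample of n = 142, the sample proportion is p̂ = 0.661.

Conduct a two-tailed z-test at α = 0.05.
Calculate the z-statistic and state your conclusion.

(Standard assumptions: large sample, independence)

H₀: p = 0.72, H₁: p ≠ 0.72
Standard error: SE = √(p₀(1-p₀)/n) = √(0.72×0.28/142) = 0.037679
z-statistic: z = (p̂ - p₀)/SE = (0.661 - 0.72)/0.037679 = -1.5659
Critical value: z_0.025 = ±1.960
p-value = 0.1174
Decision: fail to reject H₀ at α = 0.05

Answer: z = -1.5659, fail to reject H₀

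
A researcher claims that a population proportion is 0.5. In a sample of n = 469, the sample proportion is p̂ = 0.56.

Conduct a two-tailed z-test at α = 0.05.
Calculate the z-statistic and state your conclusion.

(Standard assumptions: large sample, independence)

H₀: p = 0.5, H₁: p ≠ 0.5
Standard error: SE = √(p₀(1-p₀)/n) = √(0.5×0.5/469) = 0.023088
z-statistic: z = (p̂ - p₀)/SE = (0.56 - 0.5)/0.023088 = 2.5988
Critical value: z_0.025 = ±1.960
p-value = 0.0094
Decision: reject H₀ at α = 0.05

Answer: z = 2.5988, reject H₀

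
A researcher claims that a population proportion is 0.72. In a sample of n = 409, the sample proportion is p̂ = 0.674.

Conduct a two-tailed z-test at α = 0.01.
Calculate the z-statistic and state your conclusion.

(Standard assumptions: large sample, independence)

Answer: z = -2.0719, fail to reject H₀

Derivation:
H₀: p = 0.72, H₁: p ≠ 0.72
Standard error: SE = √(p₀(1-p₀)/n) = √(0.72×0.28/409) = 0.022202
z-statistic: z = (p̂ - p₀)/SE = (0.674 - 0.72)/0.022202 = -2.0719
Critical value: z_0.005 = ±2.576
p-value = 0.0383
Decision: fail to reject H₀ at α = 0.01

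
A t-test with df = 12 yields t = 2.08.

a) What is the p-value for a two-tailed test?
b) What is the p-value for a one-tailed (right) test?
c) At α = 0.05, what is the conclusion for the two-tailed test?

Answer: a) 0.0596, b) 0.0298, c) fail to reject H₀

Derivation:
Using t-distribution with df = 12:
a) Two-tailed: p = 2×P(T > 2.08) = 0.0596
b) One-tailed: p = P(T > 2.08) = 0.0298
c) 0.0596 ≥ 0.05, fail to reject H₀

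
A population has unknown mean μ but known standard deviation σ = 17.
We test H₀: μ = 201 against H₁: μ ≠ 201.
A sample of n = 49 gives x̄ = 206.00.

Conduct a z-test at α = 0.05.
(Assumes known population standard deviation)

Answer: z = 2.0588, reject H₀

Derivation:
Standard error: SE = σ/√n = 17/√49 = 2.4286
z-statistic: z = (x̄ - μ₀)/SE = (206.00 - 201)/2.4286 = 2.0588
Critical value: ±1.960
p-value = 0.0395
Decision: reject H₀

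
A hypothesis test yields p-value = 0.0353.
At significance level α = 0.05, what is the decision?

Compare p-value to α:
0.0353 < 0.05
Decision: reject H₀

Answer: reject H₀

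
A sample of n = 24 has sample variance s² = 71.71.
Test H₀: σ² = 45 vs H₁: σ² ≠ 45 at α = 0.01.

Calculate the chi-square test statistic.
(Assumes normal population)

df = n - 1 = 23
χ² = (n-1)s²/σ₀² = 23×71.71/45 = 36.6518
Critical values: χ²_{0.995,23} = 9.260, χ²_{0.005,23} = 44.181
Rejection region: χ² < 9.260 or χ² > 44.181
Decision: fail to reject H₀

Answer: χ² = 36.6518, fail to reject H₀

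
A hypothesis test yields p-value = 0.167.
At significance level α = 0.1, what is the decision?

Answer: fail to reject H₀

Derivation:
Compare p-value to α:
0.167 ≥ 0.1
Decision: fail to reject H₀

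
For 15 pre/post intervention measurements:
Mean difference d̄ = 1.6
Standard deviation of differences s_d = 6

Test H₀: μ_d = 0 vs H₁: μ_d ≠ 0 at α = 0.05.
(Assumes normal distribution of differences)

df = n - 1 = 14
SE = s_d/√n = 6/√15 = 1.5492
t = d̄/SE = 1.6/1.5492 = 1.0328
Critical value: t_{0.025,14} = ±2.145
p-value ≈ 0.3192
Decision: fail to reject H₀

Answer: t = 1.0328, fail to reject H₀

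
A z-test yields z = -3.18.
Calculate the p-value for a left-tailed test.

Answer: p-value ≈ 0.0007

Derivation:
For z = -3.18:
p = P(Z < -3.18) = Φ(-3.18) = 0.0007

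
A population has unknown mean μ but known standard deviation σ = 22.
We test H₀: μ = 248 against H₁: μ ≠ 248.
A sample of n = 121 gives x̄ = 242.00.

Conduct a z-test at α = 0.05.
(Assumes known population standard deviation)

Answer: z = -3.0000, reject H₀

Derivation:
Standard error: SE = σ/√n = 22/√121 = 2.0000
z-statistic: z = (x̄ - μ₀)/SE = (242.00 - 248)/2.0000 = -3.0000
Critical value: ±1.960
p-value = 0.0027
Decision: reject H₀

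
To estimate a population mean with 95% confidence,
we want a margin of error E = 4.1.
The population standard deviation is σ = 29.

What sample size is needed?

z_0.025 = 1.960
n = (z×σ/E)² = (1.960×29/4.1)²
n = 192.1943
Round up: n = 193

Answer: n = 193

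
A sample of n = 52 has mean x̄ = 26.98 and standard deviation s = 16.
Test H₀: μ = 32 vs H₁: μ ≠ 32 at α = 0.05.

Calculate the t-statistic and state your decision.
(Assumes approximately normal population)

Answer: t = -2.2625, reject H₀

Derivation:
df = n - 1 = 51
SE = s/√n = 16/√52 = 2.2188
t = (x̄ - μ₀)/SE = (26.98 - 32)/2.2188 = -2.2625
Critical value: t_{0.025,51} = ±2.008
p-value ≈ 0.0280
Decision: reject H₀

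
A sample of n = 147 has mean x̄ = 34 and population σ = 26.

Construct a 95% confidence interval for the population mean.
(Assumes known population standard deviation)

Answer: (29.7970, 38.2030)

Derivation:
Confidence level: 95%, α = 0.05
z_0.025 = 1.960
SE = σ/√n = 26/√147 = 2.1444
Margin of error = 1.960 × 2.1444 = 4.2030
CI: x̄ ± margin = 34 ± 4.2030
CI: (29.7970, 38.2030)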